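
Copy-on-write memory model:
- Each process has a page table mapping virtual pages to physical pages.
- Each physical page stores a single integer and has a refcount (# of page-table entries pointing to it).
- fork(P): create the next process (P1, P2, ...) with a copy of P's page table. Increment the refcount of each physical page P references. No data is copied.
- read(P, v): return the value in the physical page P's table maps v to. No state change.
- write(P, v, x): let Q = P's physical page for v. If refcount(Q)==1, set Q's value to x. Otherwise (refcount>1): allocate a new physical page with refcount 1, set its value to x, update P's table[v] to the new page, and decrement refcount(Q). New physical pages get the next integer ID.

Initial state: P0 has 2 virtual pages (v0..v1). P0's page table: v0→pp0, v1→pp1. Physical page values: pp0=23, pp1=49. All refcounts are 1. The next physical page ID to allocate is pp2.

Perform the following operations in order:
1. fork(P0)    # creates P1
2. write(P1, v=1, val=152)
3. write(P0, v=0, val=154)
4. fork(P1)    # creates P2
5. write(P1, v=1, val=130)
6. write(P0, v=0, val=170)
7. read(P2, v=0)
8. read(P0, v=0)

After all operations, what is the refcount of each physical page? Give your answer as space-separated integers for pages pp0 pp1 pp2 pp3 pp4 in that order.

Op 1: fork(P0) -> P1. 2 ppages; refcounts: pp0:2 pp1:2
Op 2: write(P1, v1, 152). refcount(pp1)=2>1 -> COPY to pp2. 3 ppages; refcounts: pp0:2 pp1:1 pp2:1
Op 3: write(P0, v0, 154). refcount(pp0)=2>1 -> COPY to pp3. 4 ppages; refcounts: pp0:1 pp1:1 pp2:1 pp3:1
Op 4: fork(P1) -> P2. 4 ppages; refcounts: pp0:2 pp1:1 pp2:2 pp3:1
Op 5: write(P1, v1, 130). refcount(pp2)=2>1 -> COPY to pp4. 5 ppages; refcounts: pp0:2 pp1:1 pp2:1 pp3:1 pp4:1
Op 6: write(P0, v0, 170). refcount(pp3)=1 -> write in place. 5 ppages; refcounts: pp0:2 pp1:1 pp2:1 pp3:1 pp4:1
Op 7: read(P2, v0) -> 23. No state change.
Op 8: read(P0, v0) -> 170. No state change.

Answer: 2 1 1 1 1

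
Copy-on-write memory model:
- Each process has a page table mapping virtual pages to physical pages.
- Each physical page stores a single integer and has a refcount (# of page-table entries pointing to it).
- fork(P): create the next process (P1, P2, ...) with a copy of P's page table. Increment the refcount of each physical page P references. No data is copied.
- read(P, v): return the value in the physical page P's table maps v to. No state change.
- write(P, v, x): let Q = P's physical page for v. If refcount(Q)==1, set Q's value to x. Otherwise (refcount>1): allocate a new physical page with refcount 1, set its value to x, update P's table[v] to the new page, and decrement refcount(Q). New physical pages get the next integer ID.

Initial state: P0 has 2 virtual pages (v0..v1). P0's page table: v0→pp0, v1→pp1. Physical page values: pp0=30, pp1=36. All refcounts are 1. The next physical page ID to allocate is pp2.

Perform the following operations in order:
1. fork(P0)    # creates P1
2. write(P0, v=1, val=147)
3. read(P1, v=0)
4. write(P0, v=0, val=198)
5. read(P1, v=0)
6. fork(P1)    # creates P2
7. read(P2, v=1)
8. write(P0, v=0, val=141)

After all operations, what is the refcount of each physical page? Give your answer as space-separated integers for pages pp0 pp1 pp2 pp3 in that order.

Answer: 2 2 1 1

Derivation:
Op 1: fork(P0) -> P1. 2 ppages; refcounts: pp0:2 pp1:2
Op 2: write(P0, v1, 147). refcount(pp1)=2>1 -> COPY to pp2. 3 ppages; refcounts: pp0:2 pp1:1 pp2:1
Op 3: read(P1, v0) -> 30. No state change.
Op 4: write(P0, v0, 198). refcount(pp0)=2>1 -> COPY to pp3. 4 ppages; refcounts: pp0:1 pp1:1 pp2:1 pp3:1
Op 5: read(P1, v0) -> 30. No state change.
Op 6: fork(P1) -> P2. 4 ppages; refcounts: pp0:2 pp1:2 pp2:1 pp3:1
Op 7: read(P2, v1) -> 36. No state change.
Op 8: write(P0, v0, 141). refcount(pp3)=1 -> write in place. 4 ppages; refcounts: pp0:2 pp1:2 pp2:1 pp3:1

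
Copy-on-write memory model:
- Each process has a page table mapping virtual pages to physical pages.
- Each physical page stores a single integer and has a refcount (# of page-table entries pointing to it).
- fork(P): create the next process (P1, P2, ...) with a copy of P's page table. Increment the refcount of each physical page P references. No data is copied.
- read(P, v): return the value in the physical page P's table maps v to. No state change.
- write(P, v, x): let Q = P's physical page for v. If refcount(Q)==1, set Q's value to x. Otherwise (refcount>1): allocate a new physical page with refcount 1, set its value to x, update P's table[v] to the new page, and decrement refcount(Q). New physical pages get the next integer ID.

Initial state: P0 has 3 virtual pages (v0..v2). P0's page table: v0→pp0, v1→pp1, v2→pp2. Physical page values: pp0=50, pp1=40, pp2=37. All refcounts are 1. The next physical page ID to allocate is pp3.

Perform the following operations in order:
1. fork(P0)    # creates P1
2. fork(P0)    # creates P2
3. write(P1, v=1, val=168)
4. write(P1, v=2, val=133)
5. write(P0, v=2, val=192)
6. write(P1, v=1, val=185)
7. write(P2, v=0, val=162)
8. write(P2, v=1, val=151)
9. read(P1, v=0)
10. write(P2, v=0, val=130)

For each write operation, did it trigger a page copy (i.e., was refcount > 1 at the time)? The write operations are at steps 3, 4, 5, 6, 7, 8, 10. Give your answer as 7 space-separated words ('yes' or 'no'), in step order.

Op 1: fork(P0) -> P1. 3 ppages; refcounts: pp0:2 pp1:2 pp2:2
Op 2: fork(P0) -> P2. 3 ppages; refcounts: pp0:3 pp1:3 pp2:3
Op 3: write(P1, v1, 168). refcount(pp1)=3>1 -> COPY to pp3. 4 ppages; refcounts: pp0:3 pp1:2 pp2:3 pp3:1
Op 4: write(P1, v2, 133). refcount(pp2)=3>1 -> COPY to pp4. 5 ppages; refcounts: pp0:3 pp1:2 pp2:2 pp3:1 pp4:1
Op 5: write(P0, v2, 192). refcount(pp2)=2>1 -> COPY to pp5. 6 ppages; refcounts: pp0:3 pp1:2 pp2:1 pp3:1 pp4:1 pp5:1
Op 6: write(P1, v1, 185). refcount(pp3)=1 -> write in place. 6 ppages; refcounts: pp0:3 pp1:2 pp2:1 pp3:1 pp4:1 pp5:1
Op 7: write(P2, v0, 162). refcount(pp0)=3>1 -> COPY to pp6. 7 ppages; refcounts: pp0:2 pp1:2 pp2:1 pp3:1 pp4:1 pp5:1 pp6:1
Op 8: write(P2, v1, 151). refcount(pp1)=2>1 -> COPY to pp7. 8 ppages; refcounts: pp0:2 pp1:1 pp2:1 pp3:1 pp4:1 pp5:1 pp6:1 pp7:1
Op 9: read(P1, v0) -> 50. No state change.
Op 10: write(P2, v0, 130). refcount(pp6)=1 -> write in place. 8 ppages; refcounts: pp0:2 pp1:1 pp2:1 pp3:1 pp4:1 pp5:1 pp6:1 pp7:1

yes yes yes no yes yes no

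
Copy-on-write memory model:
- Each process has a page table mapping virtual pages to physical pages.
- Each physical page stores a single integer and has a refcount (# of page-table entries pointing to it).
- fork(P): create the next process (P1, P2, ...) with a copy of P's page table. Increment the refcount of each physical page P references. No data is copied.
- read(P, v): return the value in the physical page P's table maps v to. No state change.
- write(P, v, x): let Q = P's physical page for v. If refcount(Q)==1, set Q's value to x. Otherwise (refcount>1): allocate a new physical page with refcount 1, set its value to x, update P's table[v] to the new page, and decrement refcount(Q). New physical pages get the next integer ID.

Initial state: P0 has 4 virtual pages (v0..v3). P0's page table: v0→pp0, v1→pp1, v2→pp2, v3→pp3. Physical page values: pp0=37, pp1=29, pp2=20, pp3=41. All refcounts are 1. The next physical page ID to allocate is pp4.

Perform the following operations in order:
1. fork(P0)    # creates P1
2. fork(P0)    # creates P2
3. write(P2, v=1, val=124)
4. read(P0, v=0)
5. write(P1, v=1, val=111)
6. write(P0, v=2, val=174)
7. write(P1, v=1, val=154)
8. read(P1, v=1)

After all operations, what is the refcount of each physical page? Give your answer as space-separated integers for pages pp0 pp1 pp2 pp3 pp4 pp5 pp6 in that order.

Op 1: fork(P0) -> P1. 4 ppages; refcounts: pp0:2 pp1:2 pp2:2 pp3:2
Op 2: fork(P0) -> P2. 4 ppages; refcounts: pp0:3 pp1:3 pp2:3 pp3:3
Op 3: write(P2, v1, 124). refcount(pp1)=3>1 -> COPY to pp4. 5 ppages; refcounts: pp0:3 pp1:2 pp2:3 pp3:3 pp4:1
Op 4: read(P0, v0) -> 37. No state change.
Op 5: write(P1, v1, 111). refcount(pp1)=2>1 -> COPY to pp5. 6 ppages; refcounts: pp0:3 pp1:1 pp2:3 pp3:3 pp4:1 pp5:1
Op 6: write(P0, v2, 174). refcount(pp2)=3>1 -> COPY to pp6. 7 ppages; refcounts: pp0:3 pp1:1 pp2:2 pp3:3 pp4:1 pp5:1 pp6:1
Op 7: write(P1, v1, 154). refcount(pp5)=1 -> write in place. 7 ppages; refcounts: pp0:3 pp1:1 pp2:2 pp3:3 pp4:1 pp5:1 pp6:1
Op 8: read(P1, v1) -> 154. No state change.

Answer: 3 1 2 3 1 1 1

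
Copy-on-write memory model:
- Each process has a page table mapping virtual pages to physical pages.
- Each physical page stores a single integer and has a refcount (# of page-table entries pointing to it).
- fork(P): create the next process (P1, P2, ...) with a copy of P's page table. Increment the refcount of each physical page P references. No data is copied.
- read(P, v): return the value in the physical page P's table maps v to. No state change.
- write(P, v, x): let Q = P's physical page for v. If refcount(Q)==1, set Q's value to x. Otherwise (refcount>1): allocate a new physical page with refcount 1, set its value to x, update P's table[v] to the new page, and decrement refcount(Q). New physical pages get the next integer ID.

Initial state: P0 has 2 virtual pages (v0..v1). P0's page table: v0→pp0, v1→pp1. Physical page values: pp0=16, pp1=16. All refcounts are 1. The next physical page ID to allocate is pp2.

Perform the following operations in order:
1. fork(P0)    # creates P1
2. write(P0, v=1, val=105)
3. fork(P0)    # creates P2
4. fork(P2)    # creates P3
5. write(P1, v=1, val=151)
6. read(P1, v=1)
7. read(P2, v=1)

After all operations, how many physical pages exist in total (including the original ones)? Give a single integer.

Answer: 3

Derivation:
Op 1: fork(P0) -> P1. 2 ppages; refcounts: pp0:2 pp1:2
Op 2: write(P0, v1, 105). refcount(pp1)=2>1 -> COPY to pp2. 3 ppages; refcounts: pp0:2 pp1:1 pp2:1
Op 3: fork(P0) -> P2. 3 ppages; refcounts: pp0:3 pp1:1 pp2:2
Op 4: fork(P2) -> P3. 3 ppages; refcounts: pp0:4 pp1:1 pp2:3
Op 5: write(P1, v1, 151). refcount(pp1)=1 -> write in place. 3 ppages; refcounts: pp0:4 pp1:1 pp2:3
Op 6: read(P1, v1) -> 151. No state change.
Op 7: read(P2, v1) -> 105. No state change.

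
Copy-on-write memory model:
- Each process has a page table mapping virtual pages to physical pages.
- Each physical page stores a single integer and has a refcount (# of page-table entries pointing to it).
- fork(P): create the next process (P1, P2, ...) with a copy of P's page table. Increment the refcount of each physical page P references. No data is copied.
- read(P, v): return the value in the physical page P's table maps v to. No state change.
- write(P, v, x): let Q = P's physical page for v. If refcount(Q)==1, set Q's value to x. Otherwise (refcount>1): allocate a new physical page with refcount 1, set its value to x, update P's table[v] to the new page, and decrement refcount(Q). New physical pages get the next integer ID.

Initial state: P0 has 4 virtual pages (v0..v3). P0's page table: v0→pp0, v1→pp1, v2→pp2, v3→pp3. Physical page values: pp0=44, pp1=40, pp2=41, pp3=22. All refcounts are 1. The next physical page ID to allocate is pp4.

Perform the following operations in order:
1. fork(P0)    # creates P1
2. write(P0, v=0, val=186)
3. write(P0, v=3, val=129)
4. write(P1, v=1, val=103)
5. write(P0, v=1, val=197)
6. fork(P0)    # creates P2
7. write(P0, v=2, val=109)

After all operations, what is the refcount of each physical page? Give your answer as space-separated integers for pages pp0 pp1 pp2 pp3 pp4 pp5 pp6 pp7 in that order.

Answer: 1 2 2 1 2 2 1 1

Derivation:
Op 1: fork(P0) -> P1. 4 ppages; refcounts: pp0:2 pp1:2 pp2:2 pp3:2
Op 2: write(P0, v0, 186). refcount(pp0)=2>1 -> COPY to pp4. 5 ppages; refcounts: pp0:1 pp1:2 pp2:2 pp3:2 pp4:1
Op 3: write(P0, v3, 129). refcount(pp3)=2>1 -> COPY to pp5. 6 ppages; refcounts: pp0:1 pp1:2 pp2:2 pp3:1 pp4:1 pp5:1
Op 4: write(P1, v1, 103). refcount(pp1)=2>1 -> COPY to pp6. 7 ppages; refcounts: pp0:1 pp1:1 pp2:2 pp3:1 pp4:1 pp5:1 pp6:1
Op 5: write(P0, v1, 197). refcount(pp1)=1 -> write in place. 7 ppages; refcounts: pp0:1 pp1:1 pp2:2 pp3:1 pp4:1 pp5:1 pp6:1
Op 6: fork(P0) -> P2. 7 ppages; refcounts: pp0:1 pp1:2 pp2:3 pp3:1 pp4:2 pp5:2 pp6:1
Op 7: write(P0, v2, 109). refcount(pp2)=3>1 -> COPY to pp7. 8 ppages; refcounts: pp0:1 pp1:2 pp2:2 pp3:1 pp4:2 pp5:2 pp6:1 pp7:1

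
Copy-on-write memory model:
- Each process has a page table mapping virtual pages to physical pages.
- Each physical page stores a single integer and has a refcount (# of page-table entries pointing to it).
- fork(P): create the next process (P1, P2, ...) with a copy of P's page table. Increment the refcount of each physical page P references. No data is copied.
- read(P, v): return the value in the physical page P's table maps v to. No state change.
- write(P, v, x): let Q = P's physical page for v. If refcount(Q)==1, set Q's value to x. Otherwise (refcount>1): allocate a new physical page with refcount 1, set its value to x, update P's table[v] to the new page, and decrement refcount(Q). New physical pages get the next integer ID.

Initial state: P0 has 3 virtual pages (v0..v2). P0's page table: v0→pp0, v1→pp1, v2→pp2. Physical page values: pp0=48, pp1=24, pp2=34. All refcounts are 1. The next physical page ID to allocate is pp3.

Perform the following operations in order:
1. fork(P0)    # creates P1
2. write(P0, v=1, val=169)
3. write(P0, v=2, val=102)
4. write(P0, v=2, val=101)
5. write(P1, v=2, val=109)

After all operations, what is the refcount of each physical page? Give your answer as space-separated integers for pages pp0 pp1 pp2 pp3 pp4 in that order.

Answer: 2 1 1 1 1

Derivation:
Op 1: fork(P0) -> P1. 3 ppages; refcounts: pp0:2 pp1:2 pp2:2
Op 2: write(P0, v1, 169). refcount(pp1)=2>1 -> COPY to pp3. 4 ppages; refcounts: pp0:2 pp1:1 pp2:2 pp3:1
Op 3: write(P0, v2, 102). refcount(pp2)=2>1 -> COPY to pp4. 5 ppages; refcounts: pp0:2 pp1:1 pp2:1 pp3:1 pp4:1
Op 4: write(P0, v2, 101). refcount(pp4)=1 -> write in place. 5 ppages; refcounts: pp0:2 pp1:1 pp2:1 pp3:1 pp4:1
Op 5: write(P1, v2, 109). refcount(pp2)=1 -> write in place. 5 ppages; refcounts: pp0:2 pp1:1 pp2:1 pp3:1 pp4:1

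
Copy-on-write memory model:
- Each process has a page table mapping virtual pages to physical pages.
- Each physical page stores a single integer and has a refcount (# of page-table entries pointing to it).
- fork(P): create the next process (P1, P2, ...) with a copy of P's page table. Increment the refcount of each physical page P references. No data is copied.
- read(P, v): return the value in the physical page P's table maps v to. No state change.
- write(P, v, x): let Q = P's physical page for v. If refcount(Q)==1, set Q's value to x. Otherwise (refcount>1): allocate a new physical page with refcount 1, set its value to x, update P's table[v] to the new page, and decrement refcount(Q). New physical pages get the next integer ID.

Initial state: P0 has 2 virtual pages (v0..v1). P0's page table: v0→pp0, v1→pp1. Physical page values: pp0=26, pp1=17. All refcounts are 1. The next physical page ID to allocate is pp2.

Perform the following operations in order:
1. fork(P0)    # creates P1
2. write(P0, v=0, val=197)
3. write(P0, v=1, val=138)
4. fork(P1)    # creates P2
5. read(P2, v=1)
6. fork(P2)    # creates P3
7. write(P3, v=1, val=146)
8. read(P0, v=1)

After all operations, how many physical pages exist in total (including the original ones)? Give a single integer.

Answer: 5

Derivation:
Op 1: fork(P0) -> P1. 2 ppages; refcounts: pp0:2 pp1:2
Op 2: write(P0, v0, 197). refcount(pp0)=2>1 -> COPY to pp2. 3 ppages; refcounts: pp0:1 pp1:2 pp2:1
Op 3: write(P0, v1, 138). refcount(pp1)=2>1 -> COPY to pp3. 4 ppages; refcounts: pp0:1 pp1:1 pp2:1 pp3:1
Op 4: fork(P1) -> P2. 4 ppages; refcounts: pp0:2 pp1:2 pp2:1 pp3:1
Op 5: read(P2, v1) -> 17. No state change.
Op 6: fork(P2) -> P3. 4 ppages; refcounts: pp0:3 pp1:3 pp2:1 pp3:1
Op 7: write(P3, v1, 146). refcount(pp1)=3>1 -> COPY to pp4. 5 ppages; refcounts: pp0:3 pp1:2 pp2:1 pp3:1 pp4:1
Op 8: read(P0, v1) -> 138. No state change.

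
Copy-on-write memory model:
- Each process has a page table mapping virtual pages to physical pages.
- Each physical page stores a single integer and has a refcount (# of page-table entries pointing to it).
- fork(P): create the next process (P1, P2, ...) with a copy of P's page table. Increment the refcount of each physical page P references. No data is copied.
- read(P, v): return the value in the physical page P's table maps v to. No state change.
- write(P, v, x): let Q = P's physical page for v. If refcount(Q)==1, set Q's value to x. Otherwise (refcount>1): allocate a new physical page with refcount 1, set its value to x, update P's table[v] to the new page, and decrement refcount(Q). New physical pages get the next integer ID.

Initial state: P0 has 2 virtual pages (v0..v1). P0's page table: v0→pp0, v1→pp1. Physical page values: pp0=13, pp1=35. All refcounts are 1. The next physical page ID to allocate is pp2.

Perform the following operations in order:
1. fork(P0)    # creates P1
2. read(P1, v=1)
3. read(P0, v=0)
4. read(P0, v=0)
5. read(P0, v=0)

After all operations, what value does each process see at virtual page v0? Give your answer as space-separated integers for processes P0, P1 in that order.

Answer: 13 13

Derivation:
Op 1: fork(P0) -> P1. 2 ppages; refcounts: pp0:2 pp1:2
Op 2: read(P1, v1) -> 35. No state change.
Op 3: read(P0, v0) -> 13. No state change.
Op 4: read(P0, v0) -> 13. No state change.
Op 5: read(P0, v0) -> 13. No state change.
P0: v0 -> pp0 = 13
P1: v0 -> pp0 = 13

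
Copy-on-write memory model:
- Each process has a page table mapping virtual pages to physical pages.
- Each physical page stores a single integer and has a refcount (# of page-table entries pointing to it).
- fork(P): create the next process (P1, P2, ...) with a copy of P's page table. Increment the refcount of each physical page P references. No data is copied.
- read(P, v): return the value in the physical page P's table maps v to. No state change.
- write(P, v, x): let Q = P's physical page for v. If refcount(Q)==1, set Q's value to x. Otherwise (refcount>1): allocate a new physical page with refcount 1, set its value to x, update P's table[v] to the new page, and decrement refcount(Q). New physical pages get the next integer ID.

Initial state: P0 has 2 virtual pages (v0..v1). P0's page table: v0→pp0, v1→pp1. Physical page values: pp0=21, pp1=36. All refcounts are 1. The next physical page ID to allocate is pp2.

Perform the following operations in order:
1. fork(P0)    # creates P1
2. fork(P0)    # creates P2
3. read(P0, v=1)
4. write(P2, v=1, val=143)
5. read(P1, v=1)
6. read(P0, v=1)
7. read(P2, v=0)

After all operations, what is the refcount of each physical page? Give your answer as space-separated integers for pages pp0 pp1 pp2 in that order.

Op 1: fork(P0) -> P1. 2 ppages; refcounts: pp0:2 pp1:2
Op 2: fork(P0) -> P2. 2 ppages; refcounts: pp0:3 pp1:3
Op 3: read(P0, v1) -> 36. No state change.
Op 4: write(P2, v1, 143). refcount(pp1)=3>1 -> COPY to pp2. 3 ppages; refcounts: pp0:3 pp1:2 pp2:1
Op 5: read(P1, v1) -> 36. No state change.
Op 6: read(P0, v1) -> 36. No state change.
Op 7: read(P2, v0) -> 21. No state change.

Answer: 3 2 1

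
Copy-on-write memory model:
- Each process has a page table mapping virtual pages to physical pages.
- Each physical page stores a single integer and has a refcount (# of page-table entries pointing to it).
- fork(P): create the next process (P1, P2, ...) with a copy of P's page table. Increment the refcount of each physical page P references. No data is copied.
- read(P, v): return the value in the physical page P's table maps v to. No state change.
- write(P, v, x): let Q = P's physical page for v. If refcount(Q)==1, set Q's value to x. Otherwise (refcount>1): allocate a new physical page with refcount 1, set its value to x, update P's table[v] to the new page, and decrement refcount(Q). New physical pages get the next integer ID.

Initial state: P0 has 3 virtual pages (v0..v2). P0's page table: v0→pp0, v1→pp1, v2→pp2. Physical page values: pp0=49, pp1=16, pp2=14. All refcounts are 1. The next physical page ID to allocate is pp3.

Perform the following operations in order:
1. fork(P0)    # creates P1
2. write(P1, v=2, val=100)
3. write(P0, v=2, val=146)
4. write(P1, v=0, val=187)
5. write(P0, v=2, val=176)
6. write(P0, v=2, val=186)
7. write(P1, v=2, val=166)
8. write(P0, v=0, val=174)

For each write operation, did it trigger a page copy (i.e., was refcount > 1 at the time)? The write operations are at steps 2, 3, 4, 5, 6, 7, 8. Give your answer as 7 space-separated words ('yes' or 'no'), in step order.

Op 1: fork(P0) -> P1. 3 ppages; refcounts: pp0:2 pp1:2 pp2:2
Op 2: write(P1, v2, 100). refcount(pp2)=2>1 -> COPY to pp3. 4 ppages; refcounts: pp0:2 pp1:2 pp2:1 pp3:1
Op 3: write(P0, v2, 146). refcount(pp2)=1 -> write in place. 4 ppages; refcounts: pp0:2 pp1:2 pp2:1 pp3:1
Op 4: write(P1, v0, 187). refcount(pp0)=2>1 -> COPY to pp4. 5 ppages; refcounts: pp0:1 pp1:2 pp2:1 pp3:1 pp4:1
Op 5: write(P0, v2, 176). refcount(pp2)=1 -> write in place. 5 ppages; refcounts: pp0:1 pp1:2 pp2:1 pp3:1 pp4:1
Op 6: write(P0, v2, 186). refcount(pp2)=1 -> write in place. 5 ppages; refcounts: pp0:1 pp1:2 pp2:1 pp3:1 pp4:1
Op 7: write(P1, v2, 166). refcount(pp3)=1 -> write in place. 5 ppages; refcounts: pp0:1 pp1:2 pp2:1 pp3:1 pp4:1
Op 8: write(P0, v0, 174). refcount(pp0)=1 -> write in place. 5 ppages; refcounts: pp0:1 pp1:2 pp2:1 pp3:1 pp4:1

yes no yes no no no no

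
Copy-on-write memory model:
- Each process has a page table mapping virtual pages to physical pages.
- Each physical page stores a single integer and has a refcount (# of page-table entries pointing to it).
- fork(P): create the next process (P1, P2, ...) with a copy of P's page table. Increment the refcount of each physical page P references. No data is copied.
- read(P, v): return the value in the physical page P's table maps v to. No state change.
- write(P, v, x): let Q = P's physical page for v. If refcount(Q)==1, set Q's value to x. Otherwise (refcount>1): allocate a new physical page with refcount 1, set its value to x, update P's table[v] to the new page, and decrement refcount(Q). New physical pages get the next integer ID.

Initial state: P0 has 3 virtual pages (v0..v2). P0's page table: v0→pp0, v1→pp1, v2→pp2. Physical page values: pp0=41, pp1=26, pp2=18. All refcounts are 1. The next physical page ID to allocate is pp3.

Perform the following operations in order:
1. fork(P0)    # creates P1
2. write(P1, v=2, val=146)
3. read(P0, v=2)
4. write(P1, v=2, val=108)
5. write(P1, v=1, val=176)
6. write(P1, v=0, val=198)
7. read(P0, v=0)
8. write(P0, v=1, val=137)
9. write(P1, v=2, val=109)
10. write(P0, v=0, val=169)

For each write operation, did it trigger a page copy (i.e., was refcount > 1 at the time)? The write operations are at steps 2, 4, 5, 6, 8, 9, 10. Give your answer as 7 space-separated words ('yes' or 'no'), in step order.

Op 1: fork(P0) -> P1. 3 ppages; refcounts: pp0:2 pp1:2 pp2:2
Op 2: write(P1, v2, 146). refcount(pp2)=2>1 -> COPY to pp3. 4 ppages; refcounts: pp0:2 pp1:2 pp2:1 pp3:1
Op 3: read(P0, v2) -> 18. No state change.
Op 4: write(P1, v2, 108). refcount(pp3)=1 -> write in place. 4 ppages; refcounts: pp0:2 pp1:2 pp2:1 pp3:1
Op 5: write(P1, v1, 176). refcount(pp1)=2>1 -> COPY to pp4. 5 ppages; refcounts: pp0:2 pp1:1 pp2:1 pp3:1 pp4:1
Op 6: write(P1, v0, 198). refcount(pp0)=2>1 -> COPY to pp5. 6 ppages; refcounts: pp0:1 pp1:1 pp2:1 pp3:1 pp4:1 pp5:1
Op 7: read(P0, v0) -> 41. No state change.
Op 8: write(P0, v1, 137). refcount(pp1)=1 -> write in place. 6 ppages; refcounts: pp0:1 pp1:1 pp2:1 pp3:1 pp4:1 pp5:1
Op 9: write(P1, v2, 109). refcount(pp3)=1 -> write in place. 6 ppages; refcounts: pp0:1 pp1:1 pp2:1 pp3:1 pp4:1 pp5:1
Op 10: write(P0, v0, 169). refcount(pp0)=1 -> write in place. 6 ppages; refcounts: pp0:1 pp1:1 pp2:1 pp3:1 pp4:1 pp5:1

yes no yes yes no no no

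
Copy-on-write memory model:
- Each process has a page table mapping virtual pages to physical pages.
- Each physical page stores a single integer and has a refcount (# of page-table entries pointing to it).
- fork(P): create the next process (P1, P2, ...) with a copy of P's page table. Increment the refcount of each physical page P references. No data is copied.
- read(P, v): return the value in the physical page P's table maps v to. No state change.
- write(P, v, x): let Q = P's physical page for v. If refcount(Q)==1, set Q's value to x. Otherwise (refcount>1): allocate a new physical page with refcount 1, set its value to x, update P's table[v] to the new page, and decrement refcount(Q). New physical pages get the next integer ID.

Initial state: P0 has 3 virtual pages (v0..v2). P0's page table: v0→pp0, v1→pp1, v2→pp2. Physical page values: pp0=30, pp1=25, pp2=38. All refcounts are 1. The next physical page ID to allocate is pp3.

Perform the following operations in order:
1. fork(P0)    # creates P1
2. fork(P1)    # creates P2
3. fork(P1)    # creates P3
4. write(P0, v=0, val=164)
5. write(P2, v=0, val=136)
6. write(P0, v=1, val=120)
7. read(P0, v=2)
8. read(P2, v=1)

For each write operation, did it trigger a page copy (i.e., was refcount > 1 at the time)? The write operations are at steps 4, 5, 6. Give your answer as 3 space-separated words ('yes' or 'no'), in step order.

Op 1: fork(P0) -> P1. 3 ppages; refcounts: pp0:2 pp1:2 pp2:2
Op 2: fork(P1) -> P2. 3 ppages; refcounts: pp0:3 pp1:3 pp2:3
Op 3: fork(P1) -> P3. 3 ppages; refcounts: pp0:4 pp1:4 pp2:4
Op 4: write(P0, v0, 164). refcount(pp0)=4>1 -> COPY to pp3. 4 ppages; refcounts: pp0:3 pp1:4 pp2:4 pp3:1
Op 5: write(P2, v0, 136). refcount(pp0)=3>1 -> COPY to pp4. 5 ppages; refcounts: pp0:2 pp1:4 pp2:4 pp3:1 pp4:1
Op 6: write(P0, v1, 120). refcount(pp1)=4>1 -> COPY to pp5. 6 ppages; refcounts: pp0:2 pp1:3 pp2:4 pp3:1 pp4:1 pp5:1
Op 7: read(P0, v2) -> 38. No state change.
Op 8: read(P2, v1) -> 25. No state change.

yes yes yes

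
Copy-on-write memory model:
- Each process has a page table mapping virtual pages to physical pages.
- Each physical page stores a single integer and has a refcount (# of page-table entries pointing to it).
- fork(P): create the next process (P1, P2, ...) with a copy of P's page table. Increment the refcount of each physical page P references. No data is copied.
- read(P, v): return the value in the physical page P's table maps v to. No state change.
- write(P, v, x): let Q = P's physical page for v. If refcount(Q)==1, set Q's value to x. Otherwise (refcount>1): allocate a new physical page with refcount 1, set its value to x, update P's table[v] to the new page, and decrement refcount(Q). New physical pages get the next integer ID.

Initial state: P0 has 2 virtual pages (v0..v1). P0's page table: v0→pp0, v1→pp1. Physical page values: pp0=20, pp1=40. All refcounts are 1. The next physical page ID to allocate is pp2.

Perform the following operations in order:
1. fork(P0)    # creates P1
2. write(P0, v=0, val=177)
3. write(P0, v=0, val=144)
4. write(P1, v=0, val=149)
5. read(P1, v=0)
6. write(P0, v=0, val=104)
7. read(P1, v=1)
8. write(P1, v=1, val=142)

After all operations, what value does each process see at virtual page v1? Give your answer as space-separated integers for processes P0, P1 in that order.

Op 1: fork(P0) -> P1. 2 ppages; refcounts: pp0:2 pp1:2
Op 2: write(P0, v0, 177). refcount(pp0)=2>1 -> COPY to pp2. 3 ppages; refcounts: pp0:1 pp1:2 pp2:1
Op 3: write(P0, v0, 144). refcount(pp2)=1 -> write in place. 3 ppages; refcounts: pp0:1 pp1:2 pp2:1
Op 4: write(P1, v0, 149). refcount(pp0)=1 -> write in place. 3 ppages; refcounts: pp0:1 pp1:2 pp2:1
Op 5: read(P1, v0) -> 149. No state change.
Op 6: write(P0, v0, 104). refcount(pp2)=1 -> write in place. 3 ppages; refcounts: pp0:1 pp1:2 pp2:1
Op 7: read(P1, v1) -> 40. No state change.
Op 8: write(P1, v1, 142). refcount(pp1)=2>1 -> COPY to pp3. 4 ppages; refcounts: pp0:1 pp1:1 pp2:1 pp3:1
P0: v1 -> pp1 = 40
P1: v1 -> pp3 = 142

Answer: 40 142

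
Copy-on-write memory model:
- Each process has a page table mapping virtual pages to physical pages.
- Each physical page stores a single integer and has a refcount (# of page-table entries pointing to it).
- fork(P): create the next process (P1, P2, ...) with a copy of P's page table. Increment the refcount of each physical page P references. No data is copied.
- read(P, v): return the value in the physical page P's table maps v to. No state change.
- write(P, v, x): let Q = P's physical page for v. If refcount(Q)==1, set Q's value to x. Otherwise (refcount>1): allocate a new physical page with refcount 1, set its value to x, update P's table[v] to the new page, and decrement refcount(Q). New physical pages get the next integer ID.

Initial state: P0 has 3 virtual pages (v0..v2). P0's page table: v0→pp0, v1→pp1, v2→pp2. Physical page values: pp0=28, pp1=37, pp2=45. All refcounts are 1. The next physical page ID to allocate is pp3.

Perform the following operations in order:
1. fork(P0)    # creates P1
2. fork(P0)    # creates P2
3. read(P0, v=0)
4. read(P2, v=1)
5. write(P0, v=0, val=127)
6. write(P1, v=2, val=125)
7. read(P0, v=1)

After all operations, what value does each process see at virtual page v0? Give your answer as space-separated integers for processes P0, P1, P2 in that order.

Op 1: fork(P0) -> P1. 3 ppages; refcounts: pp0:2 pp1:2 pp2:2
Op 2: fork(P0) -> P2. 3 ppages; refcounts: pp0:3 pp1:3 pp2:3
Op 3: read(P0, v0) -> 28. No state change.
Op 4: read(P2, v1) -> 37. No state change.
Op 5: write(P0, v0, 127). refcount(pp0)=3>1 -> COPY to pp3. 4 ppages; refcounts: pp0:2 pp1:3 pp2:3 pp3:1
Op 6: write(P1, v2, 125). refcount(pp2)=3>1 -> COPY to pp4. 5 ppages; refcounts: pp0:2 pp1:3 pp2:2 pp3:1 pp4:1
Op 7: read(P0, v1) -> 37. No state change.
P0: v0 -> pp3 = 127
P1: v0 -> pp0 = 28
P2: v0 -> pp0 = 28

Answer: 127 28 28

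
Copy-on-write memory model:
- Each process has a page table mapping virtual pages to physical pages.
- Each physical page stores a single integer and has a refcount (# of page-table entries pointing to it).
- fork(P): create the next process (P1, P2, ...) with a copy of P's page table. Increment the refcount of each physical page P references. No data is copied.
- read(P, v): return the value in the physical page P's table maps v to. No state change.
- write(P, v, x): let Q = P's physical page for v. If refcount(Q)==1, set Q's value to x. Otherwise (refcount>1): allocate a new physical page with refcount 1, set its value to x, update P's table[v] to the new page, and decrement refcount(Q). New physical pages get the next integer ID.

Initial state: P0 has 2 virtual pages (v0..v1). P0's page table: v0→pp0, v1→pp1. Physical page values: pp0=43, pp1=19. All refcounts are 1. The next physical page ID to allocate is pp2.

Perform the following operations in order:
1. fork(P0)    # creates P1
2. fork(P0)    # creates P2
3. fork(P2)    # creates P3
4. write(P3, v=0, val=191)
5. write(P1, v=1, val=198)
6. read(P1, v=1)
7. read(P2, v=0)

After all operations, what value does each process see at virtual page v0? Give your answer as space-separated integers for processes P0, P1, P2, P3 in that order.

Op 1: fork(P0) -> P1. 2 ppages; refcounts: pp0:2 pp1:2
Op 2: fork(P0) -> P2. 2 ppages; refcounts: pp0:3 pp1:3
Op 3: fork(P2) -> P3. 2 ppages; refcounts: pp0:4 pp1:4
Op 4: write(P3, v0, 191). refcount(pp0)=4>1 -> COPY to pp2. 3 ppages; refcounts: pp0:3 pp1:4 pp2:1
Op 5: write(P1, v1, 198). refcount(pp1)=4>1 -> COPY to pp3. 4 ppages; refcounts: pp0:3 pp1:3 pp2:1 pp3:1
Op 6: read(P1, v1) -> 198. No state change.
Op 7: read(P2, v0) -> 43. No state change.
P0: v0 -> pp0 = 43
P1: v0 -> pp0 = 43
P2: v0 -> pp0 = 43
P3: v0 -> pp2 = 191

Answer: 43 43 43 191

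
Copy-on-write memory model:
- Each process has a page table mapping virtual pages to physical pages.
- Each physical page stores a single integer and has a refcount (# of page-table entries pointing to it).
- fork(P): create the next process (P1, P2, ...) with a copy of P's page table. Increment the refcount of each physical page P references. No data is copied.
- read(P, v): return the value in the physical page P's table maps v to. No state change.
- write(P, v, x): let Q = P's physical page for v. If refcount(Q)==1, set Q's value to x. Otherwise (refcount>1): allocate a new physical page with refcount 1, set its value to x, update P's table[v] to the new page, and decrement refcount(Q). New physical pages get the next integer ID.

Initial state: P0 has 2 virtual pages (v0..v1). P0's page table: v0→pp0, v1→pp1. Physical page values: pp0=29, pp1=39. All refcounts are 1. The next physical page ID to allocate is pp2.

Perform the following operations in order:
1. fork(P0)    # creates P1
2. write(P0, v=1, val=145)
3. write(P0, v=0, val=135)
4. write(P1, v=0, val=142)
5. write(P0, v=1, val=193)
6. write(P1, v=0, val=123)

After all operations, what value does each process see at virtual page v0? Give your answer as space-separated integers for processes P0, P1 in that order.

Op 1: fork(P0) -> P1. 2 ppages; refcounts: pp0:2 pp1:2
Op 2: write(P0, v1, 145). refcount(pp1)=2>1 -> COPY to pp2. 3 ppages; refcounts: pp0:2 pp1:1 pp2:1
Op 3: write(P0, v0, 135). refcount(pp0)=2>1 -> COPY to pp3. 4 ppages; refcounts: pp0:1 pp1:1 pp2:1 pp3:1
Op 4: write(P1, v0, 142). refcount(pp0)=1 -> write in place. 4 ppages; refcounts: pp0:1 pp1:1 pp2:1 pp3:1
Op 5: write(P0, v1, 193). refcount(pp2)=1 -> write in place. 4 ppages; refcounts: pp0:1 pp1:1 pp2:1 pp3:1
Op 6: write(P1, v0, 123). refcount(pp0)=1 -> write in place. 4 ppages; refcounts: pp0:1 pp1:1 pp2:1 pp3:1
P0: v0 -> pp3 = 135
P1: v0 -> pp0 = 123

Answer: 135 123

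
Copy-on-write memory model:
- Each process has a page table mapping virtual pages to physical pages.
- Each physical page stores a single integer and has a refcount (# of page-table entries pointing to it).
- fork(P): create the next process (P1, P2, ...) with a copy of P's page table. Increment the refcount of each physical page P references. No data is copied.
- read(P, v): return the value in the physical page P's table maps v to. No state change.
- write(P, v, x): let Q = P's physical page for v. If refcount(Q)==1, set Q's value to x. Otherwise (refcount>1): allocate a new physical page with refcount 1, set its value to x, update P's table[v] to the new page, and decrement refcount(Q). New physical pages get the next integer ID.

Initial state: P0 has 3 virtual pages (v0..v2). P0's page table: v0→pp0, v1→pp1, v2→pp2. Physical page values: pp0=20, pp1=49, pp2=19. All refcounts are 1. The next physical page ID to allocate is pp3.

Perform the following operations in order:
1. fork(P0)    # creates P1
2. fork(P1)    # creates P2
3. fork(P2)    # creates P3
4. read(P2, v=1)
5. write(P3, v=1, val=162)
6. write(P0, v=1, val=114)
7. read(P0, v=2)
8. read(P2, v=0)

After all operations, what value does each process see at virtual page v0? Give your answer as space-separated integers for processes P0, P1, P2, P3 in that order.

Op 1: fork(P0) -> P1. 3 ppages; refcounts: pp0:2 pp1:2 pp2:2
Op 2: fork(P1) -> P2. 3 ppages; refcounts: pp0:3 pp1:3 pp2:3
Op 3: fork(P2) -> P3. 3 ppages; refcounts: pp0:4 pp1:4 pp2:4
Op 4: read(P2, v1) -> 49. No state change.
Op 5: write(P3, v1, 162). refcount(pp1)=4>1 -> COPY to pp3. 4 ppages; refcounts: pp0:4 pp1:3 pp2:4 pp3:1
Op 6: write(P0, v1, 114). refcount(pp1)=3>1 -> COPY to pp4. 5 ppages; refcounts: pp0:4 pp1:2 pp2:4 pp3:1 pp4:1
Op 7: read(P0, v2) -> 19. No state change.
Op 8: read(P2, v0) -> 20. No state change.
P0: v0 -> pp0 = 20
P1: v0 -> pp0 = 20
P2: v0 -> pp0 = 20
P3: v0 -> pp0 = 20

Answer: 20 20 20 20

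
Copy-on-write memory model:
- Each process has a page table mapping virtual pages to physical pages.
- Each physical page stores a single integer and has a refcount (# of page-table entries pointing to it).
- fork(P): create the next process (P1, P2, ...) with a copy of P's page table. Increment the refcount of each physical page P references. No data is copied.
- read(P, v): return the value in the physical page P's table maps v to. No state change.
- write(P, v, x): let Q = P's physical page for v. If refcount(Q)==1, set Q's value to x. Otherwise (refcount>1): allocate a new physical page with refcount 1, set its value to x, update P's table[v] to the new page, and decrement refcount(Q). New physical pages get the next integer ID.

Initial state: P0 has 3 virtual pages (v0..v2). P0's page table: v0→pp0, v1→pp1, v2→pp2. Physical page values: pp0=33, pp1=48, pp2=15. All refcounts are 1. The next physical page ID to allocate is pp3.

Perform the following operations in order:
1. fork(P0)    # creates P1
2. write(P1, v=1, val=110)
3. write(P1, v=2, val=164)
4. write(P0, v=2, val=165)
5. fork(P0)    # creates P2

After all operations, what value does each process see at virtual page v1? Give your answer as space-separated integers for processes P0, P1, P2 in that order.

Answer: 48 110 48

Derivation:
Op 1: fork(P0) -> P1. 3 ppages; refcounts: pp0:2 pp1:2 pp2:2
Op 2: write(P1, v1, 110). refcount(pp1)=2>1 -> COPY to pp3. 4 ppages; refcounts: pp0:2 pp1:1 pp2:2 pp3:1
Op 3: write(P1, v2, 164). refcount(pp2)=2>1 -> COPY to pp4. 5 ppages; refcounts: pp0:2 pp1:1 pp2:1 pp3:1 pp4:1
Op 4: write(P0, v2, 165). refcount(pp2)=1 -> write in place. 5 ppages; refcounts: pp0:2 pp1:1 pp2:1 pp3:1 pp4:1
Op 5: fork(P0) -> P2. 5 ppages; refcounts: pp0:3 pp1:2 pp2:2 pp3:1 pp4:1
P0: v1 -> pp1 = 48
P1: v1 -> pp3 = 110
P2: v1 -> pp1 = 48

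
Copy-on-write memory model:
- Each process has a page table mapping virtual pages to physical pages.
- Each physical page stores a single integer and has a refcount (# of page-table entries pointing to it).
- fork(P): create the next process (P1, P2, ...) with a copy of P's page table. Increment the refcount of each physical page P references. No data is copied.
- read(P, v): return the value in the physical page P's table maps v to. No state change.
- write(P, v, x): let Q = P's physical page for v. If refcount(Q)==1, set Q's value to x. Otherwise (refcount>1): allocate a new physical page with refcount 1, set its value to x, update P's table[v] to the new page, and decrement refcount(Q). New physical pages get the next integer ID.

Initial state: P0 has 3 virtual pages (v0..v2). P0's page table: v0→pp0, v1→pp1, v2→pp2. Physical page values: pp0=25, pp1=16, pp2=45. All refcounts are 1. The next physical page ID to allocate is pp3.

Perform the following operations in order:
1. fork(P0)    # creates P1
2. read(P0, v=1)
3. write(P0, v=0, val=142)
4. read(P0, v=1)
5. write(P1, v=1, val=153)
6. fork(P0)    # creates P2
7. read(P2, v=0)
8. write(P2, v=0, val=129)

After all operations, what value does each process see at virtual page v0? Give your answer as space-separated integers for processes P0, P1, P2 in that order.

Op 1: fork(P0) -> P1. 3 ppages; refcounts: pp0:2 pp1:2 pp2:2
Op 2: read(P0, v1) -> 16. No state change.
Op 3: write(P0, v0, 142). refcount(pp0)=2>1 -> COPY to pp3. 4 ppages; refcounts: pp0:1 pp1:2 pp2:2 pp3:1
Op 4: read(P0, v1) -> 16. No state change.
Op 5: write(P1, v1, 153). refcount(pp1)=2>1 -> COPY to pp4. 5 ppages; refcounts: pp0:1 pp1:1 pp2:2 pp3:1 pp4:1
Op 6: fork(P0) -> P2. 5 ppages; refcounts: pp0:1 pp1:2 pp2:3 pp3:2 pp4:1
Op 7: read(P2, v0) -> 142. No state change.
Op 8: write(P2, v0, 129). refcount(pp3)=2>1 -> COPY to pp5. 6 ppages; refcounts: pp0:1 pp1:2 pp2:3 pp3:1 pp4:1 pp5:1
P0: v0 -> pp3 = 142
P1: v0 -> pp0 = 25
P2: v0 -> pp5 = 129

Answer: 142 25 129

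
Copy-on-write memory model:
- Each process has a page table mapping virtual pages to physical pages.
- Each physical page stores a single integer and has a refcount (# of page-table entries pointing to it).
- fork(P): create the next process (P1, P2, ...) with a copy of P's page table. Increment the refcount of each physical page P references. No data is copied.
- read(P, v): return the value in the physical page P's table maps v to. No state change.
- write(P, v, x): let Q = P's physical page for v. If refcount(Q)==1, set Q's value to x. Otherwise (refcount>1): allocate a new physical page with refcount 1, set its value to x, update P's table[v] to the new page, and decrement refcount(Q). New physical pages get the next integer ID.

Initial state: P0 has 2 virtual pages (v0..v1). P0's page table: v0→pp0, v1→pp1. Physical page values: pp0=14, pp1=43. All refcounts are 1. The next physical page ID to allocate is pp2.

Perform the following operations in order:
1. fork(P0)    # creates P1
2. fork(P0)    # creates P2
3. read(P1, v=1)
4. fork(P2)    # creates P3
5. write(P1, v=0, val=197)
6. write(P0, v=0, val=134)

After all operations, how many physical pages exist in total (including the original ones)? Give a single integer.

Op 1: fork(P0) -> P1. 2 ppages; refcounts: pp0:2 pp1:2
Op 2: fork(P0) -> P2. 2 ppages; refcounts: pp0:3 pp1:3
Op 3: read(P1, v1) -> 43. No state change.
Op 4: fork(P2) -> P3. 2 ppages; refcounts: pp0:4 pp1:4
Op 5: write(P1, v0, 197). refcount(pp0)=4>1 -> COPY to pp2. 3 ppages; refcounts: pp0:3 pp1:4 pp2:1
Op 6: write(P0, v0, 134). refcount(pp0)=3>1 -> COPY to pp3. 4 ppages; refcounts: pp0:2 pp1:4 pp2:1 pp3:1

Answer: 4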